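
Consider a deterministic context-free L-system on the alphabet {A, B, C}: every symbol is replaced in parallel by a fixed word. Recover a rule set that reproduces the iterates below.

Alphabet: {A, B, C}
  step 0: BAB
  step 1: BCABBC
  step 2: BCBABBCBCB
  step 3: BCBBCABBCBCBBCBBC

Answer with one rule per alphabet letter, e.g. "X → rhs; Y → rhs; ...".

  step 2 ⇒ step 3: BCBABBCBCB ⇒ BC·B·BC·AB·BC·BC·B·BC·B·BC
    A ↦ AB
    B ↦ BC
    C ↦ B

A->AB, B->BC, C->B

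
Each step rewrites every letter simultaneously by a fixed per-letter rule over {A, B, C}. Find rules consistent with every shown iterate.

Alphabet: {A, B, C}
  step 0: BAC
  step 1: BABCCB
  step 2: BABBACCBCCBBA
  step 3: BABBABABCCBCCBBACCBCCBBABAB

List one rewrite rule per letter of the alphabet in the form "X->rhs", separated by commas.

  step 2 ⇒ step 3: BABBACCBCCBBA ⇒ BA·B·BA·BA·B·CCB·CCB·BA·CCB·CCB·BA·BA·B
    A ↦ B
    B ↦ BA
    C ↦ CCB

A->B, B->BA, C->CCB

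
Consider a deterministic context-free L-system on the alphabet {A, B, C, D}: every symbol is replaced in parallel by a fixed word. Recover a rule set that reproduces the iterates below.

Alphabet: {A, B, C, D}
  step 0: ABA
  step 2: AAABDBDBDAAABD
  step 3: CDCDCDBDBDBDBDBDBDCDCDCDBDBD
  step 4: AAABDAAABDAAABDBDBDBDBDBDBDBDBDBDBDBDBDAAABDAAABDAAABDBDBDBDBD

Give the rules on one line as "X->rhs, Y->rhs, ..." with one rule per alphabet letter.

  step 3 ⇒ step 4: CDCDCDBDBDBDBDBDBDCDCDCDBDBD ⇒ AAA·BD·AAA·BD·AAA·BD·BD·BD·BD·BD·BD·BD·BD·BD·BD·BD·BD·BD·AAA·BD·AAA·BD·AAA·BD·BD·BD·BD·BD
    B ↦ BD
    C ↦ AAA
    D ↦ BD
  step 2 ⇒ step 3: AAABDBDBDAAABD ⇒ CD·CD·CD·BD·BD·BD·BD·BD·BD·CD·CD·CD·BD·BD
    A ↦ CD

A->CD, B->BD, C->AAA, D->BD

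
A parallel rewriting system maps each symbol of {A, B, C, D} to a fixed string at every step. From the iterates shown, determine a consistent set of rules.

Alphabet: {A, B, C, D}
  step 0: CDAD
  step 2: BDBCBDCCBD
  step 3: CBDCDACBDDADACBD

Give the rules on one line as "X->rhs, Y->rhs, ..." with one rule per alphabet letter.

A->B, B->C, C->DA, D->BD

  step 2 ⇒ step 3: BDBCBDCCBD ⇒ C·BD·C·DA·C·BD·DA·DA·C·BD
    B ↦ C
    C ↦ DA
    D ↦ BD
    A ↦ B  (constrained at step 0)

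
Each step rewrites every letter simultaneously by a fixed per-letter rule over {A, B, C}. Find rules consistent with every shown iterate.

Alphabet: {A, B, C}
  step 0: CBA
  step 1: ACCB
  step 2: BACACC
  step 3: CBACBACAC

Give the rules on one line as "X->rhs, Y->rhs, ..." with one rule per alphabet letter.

A->B, B->C, C->AC

  step 2 ⇒ step 3: BACACC ⇒ C·B·AC·B·AC·AC
    A ↦ B
    B ↦ C
    C ↦ AC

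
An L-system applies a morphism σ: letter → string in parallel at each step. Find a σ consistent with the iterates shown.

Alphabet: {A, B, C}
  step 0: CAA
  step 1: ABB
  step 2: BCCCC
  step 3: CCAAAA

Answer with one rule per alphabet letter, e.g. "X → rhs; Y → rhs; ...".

A->B, B->CC, C->A

  step 2 ⇒ step 3: BCCCC ⇒ CC·A·A·A·A
    B ↦ CC
    C ↦ A
  step 0 ⇒ step 1: CAA ⇒ A·B·B
    A ↦ B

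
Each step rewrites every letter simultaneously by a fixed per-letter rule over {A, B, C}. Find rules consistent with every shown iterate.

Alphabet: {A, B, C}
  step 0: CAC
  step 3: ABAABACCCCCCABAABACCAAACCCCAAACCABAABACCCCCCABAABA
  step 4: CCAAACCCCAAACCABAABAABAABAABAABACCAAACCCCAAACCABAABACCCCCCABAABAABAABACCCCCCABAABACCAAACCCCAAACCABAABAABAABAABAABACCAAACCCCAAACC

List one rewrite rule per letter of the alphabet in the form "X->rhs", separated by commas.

  step 3 ⇒ step 4: ABAABACCCCCCABAABACCAAACCCCAAACCABAABACCCCCCABAABA ⇒ CC·AAA·CC·CC·AAA·CC·ABA·ABA·ABA·ABA·ABA·ABA·CC·AAA·CC·CC·AAA·CC·ABA·ABA·CC·CC·CC·ABA·ABA·ABA·ABA·CC·CC·CC·ABA·ABA·CC·AAA·CC·CC·AAA·CC·ABA·ABA·ABA·ABA·ABA·ABA·CC·AAA·CC·CC·AAA·CC
    A ↦ CC
    B ↦ AAA
    C ↦ ABA

A->CC, B->AAA, C->ABA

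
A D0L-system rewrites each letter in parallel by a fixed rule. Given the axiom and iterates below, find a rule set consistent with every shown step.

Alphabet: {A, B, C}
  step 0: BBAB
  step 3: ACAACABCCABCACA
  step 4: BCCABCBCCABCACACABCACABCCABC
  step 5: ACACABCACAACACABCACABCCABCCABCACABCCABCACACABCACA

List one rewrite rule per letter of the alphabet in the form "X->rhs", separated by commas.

A->BC, B->A, C->CA

  step 4 ⇒ step 5: BCCABCBCCABCACACABCACABCCABC ⇒ A·CA·CA·BC·A·CA·A·CA·CA·BC·A·CA·BC·CA·BC·CA·BC·A·CA·BC·CA·BC·A·CA·CA·BC·A·CA
    A ↦ BC
    B ↦ A
    C ↦ CA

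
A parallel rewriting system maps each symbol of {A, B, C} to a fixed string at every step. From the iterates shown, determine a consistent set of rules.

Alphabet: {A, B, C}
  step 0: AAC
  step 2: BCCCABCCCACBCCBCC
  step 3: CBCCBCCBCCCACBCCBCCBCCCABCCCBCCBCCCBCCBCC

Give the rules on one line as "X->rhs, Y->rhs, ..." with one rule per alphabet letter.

  step 2 ⇒ step 3: BCCCABCCCACBCCBCC ⇒ C·BCC·BCC·BCC·CA·C·BCC·BCC·BCC·CA·BCC·C·BCC·BCC·C·BCC·BCC
    A ↦ CA
    B ↦ C
    C ↦ BCC

A->CA, B->C, C->BCC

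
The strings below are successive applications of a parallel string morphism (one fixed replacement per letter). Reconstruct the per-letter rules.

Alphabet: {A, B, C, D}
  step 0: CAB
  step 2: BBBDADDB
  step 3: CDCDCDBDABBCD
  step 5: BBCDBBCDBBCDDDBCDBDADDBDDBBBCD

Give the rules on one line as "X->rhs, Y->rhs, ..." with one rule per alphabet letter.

A->DA, B->CD, C->DD, D->B

  step 2 ⇒ step 3: BBBDADDB ⇒ CD·CD·CD·B·DA·B·B·CD
    A ↦ DA
    B ↦ CD
    D ↦ B
    C ↦ DD  (constrained at step 0)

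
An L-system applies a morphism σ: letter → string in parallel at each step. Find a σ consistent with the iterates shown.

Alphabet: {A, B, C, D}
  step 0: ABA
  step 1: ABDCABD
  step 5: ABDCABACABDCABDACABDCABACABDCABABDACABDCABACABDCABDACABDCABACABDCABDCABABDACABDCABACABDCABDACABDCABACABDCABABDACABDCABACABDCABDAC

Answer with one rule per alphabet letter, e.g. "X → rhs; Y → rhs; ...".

  step 0 ⇒ step 1: ABA ⇒ ABD·C·ABD
    A ↦ ABD
    B ↦ C
    C ↦ AC  (constrained at step 1)
    D ↦ AB  (constrained at step 1)

A->ABD, B->C, C->AC, D->AB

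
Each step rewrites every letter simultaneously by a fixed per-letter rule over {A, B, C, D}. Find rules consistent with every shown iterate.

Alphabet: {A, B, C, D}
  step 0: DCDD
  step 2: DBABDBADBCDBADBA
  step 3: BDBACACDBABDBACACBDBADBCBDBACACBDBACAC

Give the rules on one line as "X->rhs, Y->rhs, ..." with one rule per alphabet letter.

A->CAC, B->DBA, C->DBC, D->B

  step 2 ⇒ step 3: DBABDBADBCDBADBA ⇒ B·DBA·CAC·DBA·B·DBA·CAC·B·DBA·DBC·B·DBA·CAC·B·DBA·CAC
    A ↦ CAC
    B ↦ DBA
    C ↦ DBC
    D ↦ B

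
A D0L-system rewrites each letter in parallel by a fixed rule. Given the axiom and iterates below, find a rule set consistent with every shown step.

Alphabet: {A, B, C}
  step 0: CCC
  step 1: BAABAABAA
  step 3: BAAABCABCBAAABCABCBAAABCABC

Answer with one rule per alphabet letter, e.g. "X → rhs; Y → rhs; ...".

  step 0 ⇒ step 1: CCC ⇒ BAA·BAA·BAA
    C ↦ BAA
    A ↦ AB  (constrained at step 1)
    B ↦ C  (constrained at step 1)

A->AB, B->C, C->BAA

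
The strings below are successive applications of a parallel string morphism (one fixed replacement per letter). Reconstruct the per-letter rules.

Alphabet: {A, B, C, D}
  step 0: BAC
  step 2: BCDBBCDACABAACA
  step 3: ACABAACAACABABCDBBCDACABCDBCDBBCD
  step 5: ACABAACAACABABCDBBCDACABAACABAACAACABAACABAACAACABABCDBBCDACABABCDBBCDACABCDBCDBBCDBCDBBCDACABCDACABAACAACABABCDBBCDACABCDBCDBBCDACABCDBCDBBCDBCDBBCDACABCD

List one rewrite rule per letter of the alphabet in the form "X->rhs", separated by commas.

  step 2 ⇒ step 3: BCDBBCDACABAACA ⇒ ACA·B·A·ACA·ACA·B·A·BCD·B·BCD·ACA·BCD·BCD·B·BCD
    A ↦ BCD
    B ↦ ACA
    C ↦ B
    D ↦ A

A->BCD, B->ACA, C->B, D->A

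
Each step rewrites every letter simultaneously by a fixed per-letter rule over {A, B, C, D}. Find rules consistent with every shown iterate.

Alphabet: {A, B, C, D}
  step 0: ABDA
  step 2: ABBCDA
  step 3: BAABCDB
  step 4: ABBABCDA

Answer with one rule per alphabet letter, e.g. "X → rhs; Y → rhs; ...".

  step 3 ⇒ step 4: BAABCDB ⇒ A·B·B·A·B·CD·A
    A ↦ B
    B ↦ A
    C ↦ B
    D ↦ CD

A->B, B->A, C->B, D->CD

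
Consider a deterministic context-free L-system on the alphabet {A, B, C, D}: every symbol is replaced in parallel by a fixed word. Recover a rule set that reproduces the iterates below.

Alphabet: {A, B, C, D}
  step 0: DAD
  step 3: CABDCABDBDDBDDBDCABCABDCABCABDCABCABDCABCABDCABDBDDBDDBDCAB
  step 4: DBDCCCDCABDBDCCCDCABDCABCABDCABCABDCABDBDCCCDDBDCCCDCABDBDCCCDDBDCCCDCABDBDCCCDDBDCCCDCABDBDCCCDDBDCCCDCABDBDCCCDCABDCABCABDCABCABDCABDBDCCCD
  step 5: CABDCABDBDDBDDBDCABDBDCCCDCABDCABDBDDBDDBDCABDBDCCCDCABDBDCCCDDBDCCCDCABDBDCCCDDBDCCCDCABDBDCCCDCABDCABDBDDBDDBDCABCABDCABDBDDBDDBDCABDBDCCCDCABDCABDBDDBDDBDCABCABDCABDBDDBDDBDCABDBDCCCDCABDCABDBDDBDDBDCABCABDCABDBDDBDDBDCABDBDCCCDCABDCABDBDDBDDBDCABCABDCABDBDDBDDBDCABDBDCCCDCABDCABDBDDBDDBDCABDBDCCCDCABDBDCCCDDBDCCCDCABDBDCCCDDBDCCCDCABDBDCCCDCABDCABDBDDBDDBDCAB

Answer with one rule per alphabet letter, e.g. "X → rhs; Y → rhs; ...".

A->CCC, B->D, C->DBD, D->CAB

  step 4 ⇒ step 5: DBDCCCDCABDBDCCCDCABDCABCABDCABCABDCABDBDCCCDDBDCCCDCABDBDCCCDDBDCCCDCABDBDCCCDDBDCCCDCABDBDCCCDDBDCCCDCABDBDCCCDCABDCABCABDCABCABDCABDBDCCCD ⇒ CAB·D·CAB·DBD·DBD·DBD·CAB·DBD·CCC·D·CAB·D·CAB·DBD·DBD·DBD·CAB·DBD·CCC·D·CAB·DBD·CCC·D·DBD·CCC·D·CAB·DBD·CCC·D·DBD·CCC·D·CAB·DBD·CCC·D·CAB·D·CAB·DBD·DBD·DBD·CAB·CAB·D·CAB·DBD·DBD·DBD·CAB·DBD·CCC·D·CAB·D·CAB·DBD·DBD·DBD·CAB·CAB·D·CAB·DBD·DBD·DBD·CAB·DBD·CCC·D·CAB·D·CAB·DBD·DBD·DBD·CAB·CAB·D·CAB·DBD·DBD·DBD·CAB·DBD·CCC·D·CAB·D·CAB·DBD·DBD·DBD·CAB·CAB·D·CAB·DBD·DBD·DBD·CAB·DBD·CCC·D·CAB·D·CAB·DBD·DBD·DBD·CAB·DBD·CCC·D·CAB·DBD·CCC·D·DBD·CCC·D·CAB·DBD·CCC·D·DBD·CCC·D·CAB·DBD·CCC·D·CAB·D·CAB·DBD·DBD·DBD·CAB
    A ↦ CCC
    B ↦ D
    C ↦ DBD
    D ↦ CAB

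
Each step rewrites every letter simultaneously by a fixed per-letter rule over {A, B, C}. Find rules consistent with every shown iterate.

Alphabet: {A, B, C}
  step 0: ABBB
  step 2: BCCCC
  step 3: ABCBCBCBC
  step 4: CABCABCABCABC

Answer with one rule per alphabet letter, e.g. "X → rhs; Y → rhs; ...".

  step 3 ⇒ step 4: ABCBCBCBC ⇒ C·A·BC·A·BC·A·BC·A·BC
    A ↦ C
    B ↦ A
    C ↦ BC

A->C, B->A, C->BC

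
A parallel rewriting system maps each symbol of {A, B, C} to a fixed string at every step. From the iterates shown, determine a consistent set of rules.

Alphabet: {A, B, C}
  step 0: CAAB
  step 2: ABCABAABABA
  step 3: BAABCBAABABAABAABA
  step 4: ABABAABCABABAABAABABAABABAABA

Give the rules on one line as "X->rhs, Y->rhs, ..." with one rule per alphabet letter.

A->BA, B->A, C->BC

  step 3 ⇒ step 4: BAABCBAABABAABAABA ⇒ A·BA·BA·A·BC·A·BA·BA·A·BA·A·BA·BA·A·BA·BA·A·BA
    A ↦ BA
    B ↦ A
    C ↦ BC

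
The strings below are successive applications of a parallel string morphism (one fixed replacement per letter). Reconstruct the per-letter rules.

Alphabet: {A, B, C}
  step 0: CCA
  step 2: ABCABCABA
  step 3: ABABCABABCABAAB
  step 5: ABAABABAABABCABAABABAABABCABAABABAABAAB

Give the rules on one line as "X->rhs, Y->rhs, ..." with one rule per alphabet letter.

  step 2 ⇒ step 3: ABCABCABA ⇒ AB·A·BC·AB·A·BC·AB·A·AB
    A ↦ AB
    B ↦ A
    C ↦ BC

A->AB, B->A, C->BC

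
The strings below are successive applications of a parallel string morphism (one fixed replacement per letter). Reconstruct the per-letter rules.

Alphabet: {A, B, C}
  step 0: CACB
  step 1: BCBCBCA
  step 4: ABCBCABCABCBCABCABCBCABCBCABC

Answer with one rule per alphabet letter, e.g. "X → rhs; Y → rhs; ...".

A->BC, B->A, C->BC

  step 0 ⇒ step 1: CACB ⇒ BC·BC·BC·A
    A ↦ BC
    B ↦ A
    C ↦ BC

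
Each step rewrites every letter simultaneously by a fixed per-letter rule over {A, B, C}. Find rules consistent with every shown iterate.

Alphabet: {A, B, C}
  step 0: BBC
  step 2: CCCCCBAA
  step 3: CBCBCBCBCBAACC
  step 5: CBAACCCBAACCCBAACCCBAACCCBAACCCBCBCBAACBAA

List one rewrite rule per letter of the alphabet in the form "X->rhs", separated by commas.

  step 2 ⇒ step 3: CCCCCBAA ⇒ CB·CB·CB·CB·CB·AA·C·C
    A ↦ C
    B ↦ AA
    C ↦ CB

A->C, B->AA, C->CB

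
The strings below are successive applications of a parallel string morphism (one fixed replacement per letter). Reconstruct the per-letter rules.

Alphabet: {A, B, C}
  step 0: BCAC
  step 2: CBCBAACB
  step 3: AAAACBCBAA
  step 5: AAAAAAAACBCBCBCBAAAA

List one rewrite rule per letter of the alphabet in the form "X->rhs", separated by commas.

  step 2 ⇒ step 3: CBCBAACB ⇒ A·A·A·A·CB·CB·A·A
    A ↦ CB
    B ↦ A
    C ↦ A

A->CB, B->A, C->A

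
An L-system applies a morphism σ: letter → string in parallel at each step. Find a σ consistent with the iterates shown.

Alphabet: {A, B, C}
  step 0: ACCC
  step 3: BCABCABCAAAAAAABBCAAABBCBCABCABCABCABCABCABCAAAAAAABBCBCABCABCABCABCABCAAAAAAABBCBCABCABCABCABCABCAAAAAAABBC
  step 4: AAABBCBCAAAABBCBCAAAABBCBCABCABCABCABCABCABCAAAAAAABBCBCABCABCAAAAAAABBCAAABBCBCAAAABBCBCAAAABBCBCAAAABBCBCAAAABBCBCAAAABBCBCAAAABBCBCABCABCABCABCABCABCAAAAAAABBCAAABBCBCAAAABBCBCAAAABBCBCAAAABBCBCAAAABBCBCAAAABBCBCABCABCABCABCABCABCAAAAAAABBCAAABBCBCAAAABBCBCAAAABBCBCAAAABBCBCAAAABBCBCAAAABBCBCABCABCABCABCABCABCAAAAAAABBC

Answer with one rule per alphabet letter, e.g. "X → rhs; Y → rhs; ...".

A->BCA, B->AAA, C->BBC

  step 3 ⇒ step 4: BCABCABCAAAAAAABBCAAABBCBCABCABCABCABCABCABCAAAAAAABBCBCABCABCABCABCABCAAAAAAABBCBCABCABCABCABCABCAAAAAAABBC ⇒ AAA·BBC·BCA·AAA·BBC·BCA·AAA·BBC·BCA·BCA·BCA·BCA·BCA·BCA·BCA·AAA·AAA·BBC·BCA·BCA·BCA·AAA·AAA·BBC·AAA·BBC·BCA·AAA·BBC·BCA·AAA·BBC·BCA·AAA·BBC·BCA·AAA·BBC·BCA·AAA·BBC·BCA·AAA·BBC·BCA·BCA·BCA·BCA·BCA·BCA·BCA·AAA·AAA·BBC·AAA·BBC·BCA·AAA·BBC·BCA·AAA·BBC·BCA·AAA·BBC·BCA·AAA·BBC·BCA·AAA·BBC·BCA·BCA·BCA·BCA·BCA·BCA·BCA·AAA·AAA·BBC·AAA·BBC·BCA·AAA·BBC·BCA·AAA·BBC·BCA·AAA·BBC·BCA·AAA·BBC·BCA·AAA·BBC·BCA·BCA·BCA·BCA·BCA·BCA·BCA·AAA·AAA·BBC
    A ↦ BCA
    B ↦ AAA
    C ↦ BBC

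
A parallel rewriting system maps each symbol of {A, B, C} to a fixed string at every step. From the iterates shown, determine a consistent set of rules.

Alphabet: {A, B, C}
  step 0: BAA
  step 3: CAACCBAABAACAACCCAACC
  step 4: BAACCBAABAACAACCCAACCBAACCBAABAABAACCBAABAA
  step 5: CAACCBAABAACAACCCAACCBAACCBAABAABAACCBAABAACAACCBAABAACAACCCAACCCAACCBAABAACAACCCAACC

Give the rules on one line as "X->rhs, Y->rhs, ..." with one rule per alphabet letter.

A->C, B->CAA, C->BAA

  step 4 ⇒ step 5: BAACCBAABAACAACCCAACCBAACCBAABAABAACCBAABAA ⇒ CAA·C·C·BAA·BAA·CAA·C·C·CAA·C·C·BAA·C·C·BAA·BAA·BAA·C·C·BAA·BAA·CAA·C·C·BAA·BAA·CAA·C·C·CAA·C·C·CAA·C·C·BAA·BAA·CAA·C·C·CAA·C·C
    A ↦ C
    B ↦ CAA
    C ↦ BAA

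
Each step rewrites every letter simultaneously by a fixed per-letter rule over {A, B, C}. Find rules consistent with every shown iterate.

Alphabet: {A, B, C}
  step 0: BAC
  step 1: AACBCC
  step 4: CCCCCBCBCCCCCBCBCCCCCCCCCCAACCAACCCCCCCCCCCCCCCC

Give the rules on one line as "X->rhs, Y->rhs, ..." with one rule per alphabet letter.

  step 0 ⇒ step 1: BAC ⇒ AA·CB·CC
    A ↦ CB
    B ↦ AA
    C ↦ CC

A->CB, B->AA, C->CC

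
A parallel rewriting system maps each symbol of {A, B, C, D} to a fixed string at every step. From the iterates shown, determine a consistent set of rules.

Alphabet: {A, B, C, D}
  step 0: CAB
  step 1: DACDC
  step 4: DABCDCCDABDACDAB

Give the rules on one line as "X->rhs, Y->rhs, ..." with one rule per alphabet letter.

  step 0 ⇒ step 1: CAB ⇒ DA·CD·C
    A ↦ CD
    B ↦ C
    C ↦ DA
    D ↦ B  (constrained at step 1)

A->CD, B->C, C->DA, D->B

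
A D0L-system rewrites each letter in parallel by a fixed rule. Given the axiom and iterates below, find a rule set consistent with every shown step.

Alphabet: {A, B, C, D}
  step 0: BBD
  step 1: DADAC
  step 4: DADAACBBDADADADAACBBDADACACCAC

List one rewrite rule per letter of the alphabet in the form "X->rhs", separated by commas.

A->AC, B->DA, C->BB, D->C

  step 0 ⇒ step 1: BBD ⇒ DA·DA·C
    B ↦ DA
    D ↦ C
    A ↦ AC  (constrained at step 1)
    C ↦ BB  (constrained at step 1)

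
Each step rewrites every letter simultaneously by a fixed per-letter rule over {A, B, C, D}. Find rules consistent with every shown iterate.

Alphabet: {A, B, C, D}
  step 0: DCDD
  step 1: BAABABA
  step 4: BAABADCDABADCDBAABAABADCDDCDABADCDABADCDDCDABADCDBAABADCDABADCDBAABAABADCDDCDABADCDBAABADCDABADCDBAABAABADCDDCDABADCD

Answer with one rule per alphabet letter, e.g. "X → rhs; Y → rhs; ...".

  step 0 ⇒ step 1: DCDD ⇒ BA·A·BA·BA
    C ↦ A
    D ↦ BA
    A ↦ DCD  (constrained at step 1)
    B ↦ ABA  (constrained at step 1)

A->DCD, B->ABA, C->A, D->BA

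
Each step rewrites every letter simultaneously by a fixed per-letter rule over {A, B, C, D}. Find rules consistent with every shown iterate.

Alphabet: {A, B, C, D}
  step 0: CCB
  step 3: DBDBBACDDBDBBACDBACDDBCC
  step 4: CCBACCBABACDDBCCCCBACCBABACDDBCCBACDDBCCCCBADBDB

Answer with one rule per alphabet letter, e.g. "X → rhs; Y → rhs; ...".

A->CD, B->BA, C->DB, D->CC

  step 3 ⇒ step 4: DBDBBACDDBDBBACDBACDDBCC ⇒ CC·BA·CC·BA·BA·CD·DB·CC·CC·BA·CC·BA·BA·CD·DB·CC·BA·CD·DB·CC·CC·BA·DB·DB
    A ↦ CD
    B ↦ BA
    C ↦ DB
    D ↦ CC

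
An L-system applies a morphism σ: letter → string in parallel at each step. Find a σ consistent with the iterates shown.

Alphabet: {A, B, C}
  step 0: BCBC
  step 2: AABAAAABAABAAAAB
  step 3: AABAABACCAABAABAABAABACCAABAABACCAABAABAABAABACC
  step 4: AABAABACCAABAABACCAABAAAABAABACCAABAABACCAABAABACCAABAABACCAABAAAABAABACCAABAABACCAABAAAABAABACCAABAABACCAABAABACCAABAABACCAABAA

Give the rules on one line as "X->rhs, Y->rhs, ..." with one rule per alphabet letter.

  step 3 ⇒ step 4: AABAABACCAABAABAABAABACCAABAABACCAABAABAABAABACC ⇒ AAB·AAB·ACC·AAB·AAB·ACC·AAB·A·A·AAB·AAB·ACC·AAB·AAB·ACC·AAB·AAB·ACC·AAB·AAB·ACC·AAB·A·A·AAB·AAB·ACC·AAB·AAB·ACC·AAB·A·A·AAB·AAB·ACC·AAB·AAB·ACC·AAB·AAB·ACC·AAB·AAB·ACC·AAB·A·A
    A ↦ AAB
    B ↦ ACC
    C ↦ A

A->AAB, B->ACC, C->A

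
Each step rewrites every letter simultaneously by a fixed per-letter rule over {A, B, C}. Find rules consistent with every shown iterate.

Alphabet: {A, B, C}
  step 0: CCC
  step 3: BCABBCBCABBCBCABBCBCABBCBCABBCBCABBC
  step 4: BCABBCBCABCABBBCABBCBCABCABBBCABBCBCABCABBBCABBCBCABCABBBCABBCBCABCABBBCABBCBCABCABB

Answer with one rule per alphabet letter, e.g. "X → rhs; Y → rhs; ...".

  step 3 ⇒ step 4: BCABBCBCABBCBCABBCBCABBCBCABBCBCABBC ⇒ BCA·BB·C·BCA·BCA·BB·BCA·BB·C·BCA·BCA·BB·BCA·BB·C·BCA·BCA·BB·BCA·BB·C·BCA·BCA·BB·BCA·BB·C·BCA·BCA·BB·BCA·BB·C·BCA·BCA·BB
    A ↦ C
    B ↦ BCA
    C ↦ BB

A->C, B->BCA, C->BB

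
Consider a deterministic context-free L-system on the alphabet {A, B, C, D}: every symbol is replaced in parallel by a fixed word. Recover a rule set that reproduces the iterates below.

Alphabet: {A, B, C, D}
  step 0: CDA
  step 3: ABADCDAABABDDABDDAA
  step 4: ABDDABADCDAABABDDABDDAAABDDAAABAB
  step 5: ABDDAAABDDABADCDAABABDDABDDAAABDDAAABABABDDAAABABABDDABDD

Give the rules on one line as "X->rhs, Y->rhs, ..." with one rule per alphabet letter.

A->AB, B->DD, C->DCD, D->A

  step 4 ⇒ step 5: ABDDABADCDAABABDDABDDAAABDDAAABAB ⇒ AB·DD·A·A·AB·DD·AB·A·DCD·A·AB·AB·DD·AB·DD·A·A·AB·DD·A·A·AB·AB·AB·DD·A·A·AB·AB·AB·DD·AB·DD
    A ↦ AB
    B ↦ DD
    C ↦ DCD
    D ↦ A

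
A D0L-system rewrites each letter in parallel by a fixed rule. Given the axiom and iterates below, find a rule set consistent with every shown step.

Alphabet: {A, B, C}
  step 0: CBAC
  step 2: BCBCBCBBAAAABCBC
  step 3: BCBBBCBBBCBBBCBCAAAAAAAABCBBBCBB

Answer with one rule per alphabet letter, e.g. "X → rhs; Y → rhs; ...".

A->AA, B->BC, C->BB

  step 2 ⇒ step 3: BCBCBCBBAAAABCBC ⇒ BC·BB·BC·BB·BC·BB·BC·BC·AA·AA·AA·AA·BC·BB·BC·BB
    A ↦ AA
    B ↦ BC
    C ↦ BB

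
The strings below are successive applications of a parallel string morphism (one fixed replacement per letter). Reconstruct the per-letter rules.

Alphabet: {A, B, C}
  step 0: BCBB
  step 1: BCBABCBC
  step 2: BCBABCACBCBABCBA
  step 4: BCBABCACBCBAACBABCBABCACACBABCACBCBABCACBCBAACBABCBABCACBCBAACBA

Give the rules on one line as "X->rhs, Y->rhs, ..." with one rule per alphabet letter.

  step 1 ⇒ step 2: BCBABCBC ⇒ BC·BA·BC·AC·BC·BA·BC·BA
    A ↦ AC
    B ↦ BC
    C ↦ BA

A->AC, B->BC, C->BA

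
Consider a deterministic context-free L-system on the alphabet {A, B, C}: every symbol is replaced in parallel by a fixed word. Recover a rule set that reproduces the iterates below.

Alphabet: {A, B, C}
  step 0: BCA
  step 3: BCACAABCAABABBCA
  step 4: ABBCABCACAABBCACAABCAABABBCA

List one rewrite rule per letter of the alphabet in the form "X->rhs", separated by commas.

  step 3 ⇒ step 4: BCACAABCAABABBCA ⇒ AB·B·CA·B·CA·CA·AB·B·CA·CA·AB·CA·AB·AB·B·CA
    A ↦ CA
    B ↦ AB
    C ↦ B

A->CA, B->AB, C->B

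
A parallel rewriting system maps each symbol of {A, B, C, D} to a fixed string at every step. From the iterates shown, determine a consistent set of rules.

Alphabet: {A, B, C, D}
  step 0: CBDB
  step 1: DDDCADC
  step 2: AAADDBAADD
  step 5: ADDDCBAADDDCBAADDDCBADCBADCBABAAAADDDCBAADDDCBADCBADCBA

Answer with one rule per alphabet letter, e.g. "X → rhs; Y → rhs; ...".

  step 1 ⇒ step 2: DDDCADC ⇒ A·A·A·DD·BA·A·DD
    A ↦ BA
    C ↦ DD
    D ↦ A
  step 0 ⇒ step 1: CBDB ⇒ DD·DC·A·DC
    B ↦ DC

A->BA, B->DC, C->DD, D->A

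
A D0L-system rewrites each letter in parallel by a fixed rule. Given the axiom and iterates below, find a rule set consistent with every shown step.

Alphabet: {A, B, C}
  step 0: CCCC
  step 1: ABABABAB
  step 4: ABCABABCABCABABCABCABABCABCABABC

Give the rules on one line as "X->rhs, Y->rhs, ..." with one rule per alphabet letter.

  step 0 ⇒ step 1: CCCC ⇒ AB·AB·AB·AB
    C ↦ AB
    A ↦ AB  (constrained at step 1)
    B ↦ C  (constrained at step 1)

A->AB, B->C, C->AB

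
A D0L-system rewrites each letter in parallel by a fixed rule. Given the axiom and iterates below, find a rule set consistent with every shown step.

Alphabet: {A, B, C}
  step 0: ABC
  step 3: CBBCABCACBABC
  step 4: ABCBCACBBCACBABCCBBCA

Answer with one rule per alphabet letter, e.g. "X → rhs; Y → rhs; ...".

  step 3 ⇒ step 4: CBBCABCACBABC ⇒ A·BC·BC·A·CB·BC·A·CB·A·BC·CB·BC·A
    A ↦ CB
    B ↦ BC
    C ↦ A

A->CB, B->BC, C->A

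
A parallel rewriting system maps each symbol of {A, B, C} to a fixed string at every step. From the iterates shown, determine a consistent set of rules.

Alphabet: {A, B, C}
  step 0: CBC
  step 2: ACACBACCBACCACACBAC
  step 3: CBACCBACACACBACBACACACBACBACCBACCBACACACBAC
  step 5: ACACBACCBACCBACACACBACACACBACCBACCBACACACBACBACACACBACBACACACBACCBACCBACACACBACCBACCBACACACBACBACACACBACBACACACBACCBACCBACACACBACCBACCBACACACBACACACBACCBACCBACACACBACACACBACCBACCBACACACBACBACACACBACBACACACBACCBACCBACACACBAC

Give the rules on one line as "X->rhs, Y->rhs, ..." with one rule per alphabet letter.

  step 2 ⇒ step 3: ACACBACCBACCACACBAC ⇒ C·BAC·C·BAC·ACA·C·BAC·BAC·ACA·C·BAC·BAC·C·BAC·C·BAC·ACA·C·BAC
    A ↦ C
    B ↦ ACA
    C ↦ BAC

A->C, B->ACA, C->BAC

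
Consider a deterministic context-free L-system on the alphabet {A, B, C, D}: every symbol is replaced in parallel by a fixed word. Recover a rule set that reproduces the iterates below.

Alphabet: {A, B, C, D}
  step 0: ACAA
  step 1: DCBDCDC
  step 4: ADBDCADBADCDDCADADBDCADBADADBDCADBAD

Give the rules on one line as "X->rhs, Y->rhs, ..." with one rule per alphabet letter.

  step 0 ⇒ step 1: ACAA ⇒ DC·B·DC·DC
    A ↦ DC
    C ↦ B
    B ↦ CD  (constrained at step 1)
    D ↦ AD  (constrained at step 1)

A->DC, B->CD, C->B, D->AD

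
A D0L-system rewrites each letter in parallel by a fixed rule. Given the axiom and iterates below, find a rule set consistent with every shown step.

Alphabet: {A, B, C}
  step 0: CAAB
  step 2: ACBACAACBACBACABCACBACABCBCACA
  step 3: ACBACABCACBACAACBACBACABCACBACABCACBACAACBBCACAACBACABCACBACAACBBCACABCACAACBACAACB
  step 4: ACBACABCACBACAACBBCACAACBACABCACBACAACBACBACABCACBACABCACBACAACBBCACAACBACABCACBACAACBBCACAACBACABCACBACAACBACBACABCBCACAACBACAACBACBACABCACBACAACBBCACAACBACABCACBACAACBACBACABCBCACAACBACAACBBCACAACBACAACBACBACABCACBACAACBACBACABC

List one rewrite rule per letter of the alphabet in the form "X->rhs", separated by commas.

  step 3 ⇒ step 4: ACBACABCACBACAACBACBACABCACBACABCACBACAACBBCACAACBACABCACBACAACBBCACABCACAACBACAACB ⇒ ACB·ACA·BC·ACB·ACA·ACB·BC·ACA·ACB·ACA·BC·ACB·ACA·ACB·ACB·ACA·BC·ACB·ACA·BC·ACB·ACA·ACB·BC·ACA·ACB·ACA·BC·ACB·ACA·ACB·BC·ACA·ACB·ACA·BC·ACB·ACA·ACB·ACB·ACA·BC·BC·ACA·ACB·ACA·ACB·ACB·ACA·BC·ACB·ACA·ACB·BC·ACA·ACB·ACA·BC·ACB·ACA·ACB·ACB·ACA·BC·BC·ACA·ACB·ACA·ACB·BC·ACA·ACB·ACA·ACB·ACB·ACA·BC·ACB·ACA·ACB·ACB·ACA·BC
    A ↦ ACB
    B ↦ BC
    C ↦ ACA

A->ACB, B->BC, C->ACA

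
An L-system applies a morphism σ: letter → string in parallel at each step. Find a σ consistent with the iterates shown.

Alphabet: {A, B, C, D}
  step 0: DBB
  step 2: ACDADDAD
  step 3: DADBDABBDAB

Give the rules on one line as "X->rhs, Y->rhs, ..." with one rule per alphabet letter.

  step 2 ⇒ step 3: ACDADDAD ⇒ DA·D·B·DA·B·B·DA·B
    A ↦ DA
    C ↦ D
    D ↦ B
    B ↦ AC  (constrained at step 0)

A->DA, B->AC, C->D, D->B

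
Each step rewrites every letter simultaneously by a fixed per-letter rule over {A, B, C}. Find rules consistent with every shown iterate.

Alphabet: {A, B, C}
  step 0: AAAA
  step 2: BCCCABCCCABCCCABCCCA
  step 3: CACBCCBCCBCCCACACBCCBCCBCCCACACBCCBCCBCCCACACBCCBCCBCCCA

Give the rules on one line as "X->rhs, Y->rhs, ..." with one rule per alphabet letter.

A->CA, B->CAC, C->BCC

  step 2 ⇒ step 3: BCCCABCCCABCCCABCCCA ⇒ CAC·BCC·BCC·BCC·CA·CAC·BCC·BCC·BCC·CA·CAC·BCC·BCC·BCC·CA·CAC·BCC·BCC·BCC·CA
    A ↦ CA
    B ↦ CAC
    C ↦ BCC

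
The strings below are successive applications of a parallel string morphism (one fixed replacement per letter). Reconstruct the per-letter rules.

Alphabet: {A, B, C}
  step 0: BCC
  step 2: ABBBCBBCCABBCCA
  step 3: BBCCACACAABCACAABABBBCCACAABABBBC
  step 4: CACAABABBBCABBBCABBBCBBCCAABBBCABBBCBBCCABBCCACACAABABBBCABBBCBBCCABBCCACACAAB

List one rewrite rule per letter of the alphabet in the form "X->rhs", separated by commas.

  step 3 ⇒ step 4: BBCCACACAABCACAABABBBCCACAABABBBC ⇒ CA·CA·AB·AB·BBC·AB·BBC·AB·BBC·BBC·CA·AB·BBC·AB·BBC·BBC·CA·BBC·CA·CA·CA·AB·AB·BBC·AB·BBC·BBC·CA·BBC·CA·CA·CA·AB
    A ↦ BBC
    B ↦ CA
    C ↦ AB

A->BBC, B->CA, C->AB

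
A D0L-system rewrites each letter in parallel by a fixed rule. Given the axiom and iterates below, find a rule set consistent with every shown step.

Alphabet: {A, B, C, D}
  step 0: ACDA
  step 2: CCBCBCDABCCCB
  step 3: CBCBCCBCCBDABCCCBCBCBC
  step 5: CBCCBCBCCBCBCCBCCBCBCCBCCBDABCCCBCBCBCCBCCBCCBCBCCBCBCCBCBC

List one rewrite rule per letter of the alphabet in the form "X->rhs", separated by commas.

A->BC, B->C, C->CB, D->DA

  step 2 ⇒ step 3: CCBCBCDABCCCB ⇒ CB·CB·C·CB·C·CB·DA·BC·C·CB·CB·CB·C
    A ↦ BC
    B ↦ C
    C ↦ CB
    D ↦ DA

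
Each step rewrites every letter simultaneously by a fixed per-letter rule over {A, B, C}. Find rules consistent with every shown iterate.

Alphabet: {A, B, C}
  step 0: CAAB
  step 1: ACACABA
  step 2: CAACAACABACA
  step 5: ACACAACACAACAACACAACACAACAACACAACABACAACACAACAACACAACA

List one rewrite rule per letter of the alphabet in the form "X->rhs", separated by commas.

A->CA, B->BA, C->A

  step 1 ⇒ step 2: ACACABA ⇒ CA·A·CA·A·CA·BA·CA
    A ↦ CA
    B ↦ BA
    C ↦ A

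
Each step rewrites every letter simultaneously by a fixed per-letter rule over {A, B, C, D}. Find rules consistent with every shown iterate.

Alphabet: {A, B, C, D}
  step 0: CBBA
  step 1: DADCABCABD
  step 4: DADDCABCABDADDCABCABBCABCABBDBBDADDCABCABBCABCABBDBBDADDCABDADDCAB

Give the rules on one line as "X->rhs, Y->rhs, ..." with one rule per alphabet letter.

  step 0 ⇒ step 1: CBBA ⇒ DAD·CAB·CAB·D
    A ↦ D
    B ↦ CAB
    C ↦ DAD
    D ↦ B  (constrained at step 1)

A->D, B->CAB, C->DAD, D->B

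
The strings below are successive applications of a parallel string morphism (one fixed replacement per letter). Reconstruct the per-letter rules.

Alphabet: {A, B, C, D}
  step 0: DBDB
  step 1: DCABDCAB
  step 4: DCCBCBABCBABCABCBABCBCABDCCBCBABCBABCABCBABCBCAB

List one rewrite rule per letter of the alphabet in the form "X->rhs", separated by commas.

A->C, B->AB, C->CB, D->DC

  step 0 ⇒ step 1: DBDB ⇒ DC·AB·DC·AB
    B ↦ AB
    D ↦ DC
    A ↦ C  (constrained at step 1)
    C ↦ CB  (constrained at step 1)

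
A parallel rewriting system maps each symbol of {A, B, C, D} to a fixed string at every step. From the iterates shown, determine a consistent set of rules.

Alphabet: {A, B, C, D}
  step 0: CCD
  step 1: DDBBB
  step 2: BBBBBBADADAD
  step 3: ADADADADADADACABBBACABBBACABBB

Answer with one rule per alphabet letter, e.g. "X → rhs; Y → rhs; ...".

A->ACA, B->AD, C->D, D->BBB

  step 2 ⇒ step 3: BBBBBBADADAD ⇒ AD·AD·AD·AD·AD·AD·ACA·BBB·ACA·BBB·ACA·BBB
    A ↦ ACA
    B ↦ AD
    D ↦ BBB
  step 0 ⇒ step 1: CCD ⇒ D·D·BBB
    C ↦ D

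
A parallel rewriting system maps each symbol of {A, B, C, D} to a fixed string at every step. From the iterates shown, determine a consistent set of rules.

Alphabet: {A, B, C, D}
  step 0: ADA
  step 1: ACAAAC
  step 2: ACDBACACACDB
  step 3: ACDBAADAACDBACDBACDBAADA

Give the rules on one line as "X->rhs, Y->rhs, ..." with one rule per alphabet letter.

  step 2 ⇒ step 3: ACDBACACACDB ⇒ AC·DB·AA·DA·AC·DB·AC·DB·AC·DB·AA·DA
    A ↦ AC
    B ↦ DA
    C ↦ DB
    D ↦ AA

A->AC, B->DA, C->DB, D->AA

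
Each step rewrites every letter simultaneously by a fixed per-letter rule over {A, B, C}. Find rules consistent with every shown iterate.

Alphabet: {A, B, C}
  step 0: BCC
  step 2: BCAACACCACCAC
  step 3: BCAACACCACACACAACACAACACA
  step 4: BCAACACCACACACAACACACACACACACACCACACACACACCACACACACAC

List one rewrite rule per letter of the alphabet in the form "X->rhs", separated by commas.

  step 3 ⇒ step 4: BCAACACCACACACAACACAACACA ⇒ BCA·A·CAC·CAC·A·CAC·A·A·CAC·A·CAC·A·CAC·A·CAC·CAC·A·CAC·A·CAC·CAC·A·CAC·A·CAC
    A ↦ CAC
    B ↦ BCA
    C ↦ A

A->CAC, B->BCA, C->A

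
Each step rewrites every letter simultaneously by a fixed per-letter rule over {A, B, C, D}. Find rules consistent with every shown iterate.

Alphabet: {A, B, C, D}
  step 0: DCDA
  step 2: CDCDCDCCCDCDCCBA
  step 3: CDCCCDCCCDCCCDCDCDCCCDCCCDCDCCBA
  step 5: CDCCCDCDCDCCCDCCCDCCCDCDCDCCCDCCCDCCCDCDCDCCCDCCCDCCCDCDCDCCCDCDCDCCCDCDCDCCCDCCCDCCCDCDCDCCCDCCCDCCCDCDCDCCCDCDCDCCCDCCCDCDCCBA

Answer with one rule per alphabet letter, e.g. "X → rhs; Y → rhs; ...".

A->BA, B->CC, C->CD, D->CC

  step 2 ⇒ step 3: CDCDCDCCCDCDCCBA ⇒ CD·CC·CD·CC·CD·CC·CD·CD·CD·CC·CD·CC·CD·CD·CC·BA
    A ↦ BA
    B ↦ CC
    C ↦ CD
    D ↦ CC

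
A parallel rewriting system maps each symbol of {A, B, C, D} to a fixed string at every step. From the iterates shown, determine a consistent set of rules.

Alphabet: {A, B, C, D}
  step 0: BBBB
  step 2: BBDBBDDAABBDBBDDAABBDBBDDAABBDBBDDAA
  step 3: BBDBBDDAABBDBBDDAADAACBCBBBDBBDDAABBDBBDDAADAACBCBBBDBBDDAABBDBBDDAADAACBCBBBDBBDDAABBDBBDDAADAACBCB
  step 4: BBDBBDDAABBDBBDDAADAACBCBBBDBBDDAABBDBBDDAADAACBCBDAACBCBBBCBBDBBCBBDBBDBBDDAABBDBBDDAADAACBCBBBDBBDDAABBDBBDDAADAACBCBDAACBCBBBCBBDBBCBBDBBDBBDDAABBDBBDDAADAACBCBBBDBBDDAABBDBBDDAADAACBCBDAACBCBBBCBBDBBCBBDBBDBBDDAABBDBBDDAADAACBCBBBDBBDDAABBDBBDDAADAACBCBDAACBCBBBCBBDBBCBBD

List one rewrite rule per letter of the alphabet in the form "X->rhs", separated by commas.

  step 3 ⇒ step 4: BBDBBDDAABBDBBDDAADAACBCBBBDBBDDAABBDBBDDAADAACBCBBBDBBDDAABBDBBDDAADAACBCBBBDBBDDAABBDBBDDAADAACBCB ⇒ BBD·BBD·DAA·BBD·BBD·DAA·DAA·CB·CB·BBD·BBD·DAA·BBD·BBD·DAA·DAA·CB·CB·DAA·CB·CB·BBC·BBD·BBC·BBD·BBD·BBD·DAA·BBD·BBD·DAA·DAA·CB·CB·BBD·BBD·DAA·BBD·BBD·DAA·DAA·CB·CB·DAA·CB·CB·BBC·BBD·BBC·BBD·BBD·BBD·DAA·BBD·BBD·DAA·DAA·CB·CB·BBD·BBD·DAA·BBD·BBD·DAA·DAA·CB·CB·DAA·CB·CB·BBC·BBD·BBC·BBD·BBD·BBD·DAA·BBD·BBD·DAA·DAA·CB·CB·BBD·BBD·DAA·BBD·BBD·DAA·DAA·CB·CB·DAA·CB·CB·BBC·BBD·BBC·BBD
    A ↦ CB
    B ↦ BBD
    C ↦ BBC
    D ↦ DAA

A->CB, B->BBD, C->BBC, D->DAA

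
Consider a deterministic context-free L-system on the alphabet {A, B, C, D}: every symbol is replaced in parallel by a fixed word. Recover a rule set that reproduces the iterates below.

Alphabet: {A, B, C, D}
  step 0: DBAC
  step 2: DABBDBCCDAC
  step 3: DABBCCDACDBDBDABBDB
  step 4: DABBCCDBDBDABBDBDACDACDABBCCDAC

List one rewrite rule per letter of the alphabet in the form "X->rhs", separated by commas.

  step 3 ⇒ step 4: DABBCCDACDBDBDABBDB ⇒ DA·BB·C·C·DB·DB·DA·BB·DB·DA·C·DA·C·DA·BB·C·C·DA·C
    A ↦ BB
    B ↦ C
    C ↦ DB
    D ↦ DA

A->BB, B->C, C->DB, D->DA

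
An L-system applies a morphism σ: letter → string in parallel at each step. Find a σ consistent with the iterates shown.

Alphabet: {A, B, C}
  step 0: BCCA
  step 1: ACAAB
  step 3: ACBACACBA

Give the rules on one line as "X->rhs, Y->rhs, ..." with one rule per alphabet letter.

  step 0 ⇒ step 1: BCCA ⇒ AC·A·A·B
    A ↦ B
    B ↦ AC
    C ↦ A

A->B, B->AC, C->A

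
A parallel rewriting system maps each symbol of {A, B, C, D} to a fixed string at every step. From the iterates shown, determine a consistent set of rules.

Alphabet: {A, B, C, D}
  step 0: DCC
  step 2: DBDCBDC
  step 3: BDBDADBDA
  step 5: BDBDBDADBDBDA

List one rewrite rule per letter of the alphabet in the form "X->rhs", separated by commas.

  step 2 ⇒ step 3: DBDCBDC ⇒ B·D·B·DA·D·B·DA
    B ↦ D
    C ↦ DA
    D ↦ B
    A ↦ DC  (constrained at step 3)

A->DC, B->D, C->DA, D->B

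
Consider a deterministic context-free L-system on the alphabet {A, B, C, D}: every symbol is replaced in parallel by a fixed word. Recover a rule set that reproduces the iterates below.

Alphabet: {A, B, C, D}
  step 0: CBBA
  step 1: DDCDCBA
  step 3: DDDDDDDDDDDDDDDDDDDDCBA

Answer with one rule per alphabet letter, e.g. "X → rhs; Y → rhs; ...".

A->BA, B->DC, C->D, D->DD

  step 0 ⇒ step 1: CBBA ⇒ D·DC·DC·BA
    A ↦ BA
    B ↦ DC
    C ↦ D
    D ↦ DD  (constrained at step 1)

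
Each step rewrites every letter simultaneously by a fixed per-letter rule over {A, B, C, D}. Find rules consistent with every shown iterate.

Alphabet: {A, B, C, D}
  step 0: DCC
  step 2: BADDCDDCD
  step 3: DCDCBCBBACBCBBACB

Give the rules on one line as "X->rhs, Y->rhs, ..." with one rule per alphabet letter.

  step 2 ⇒ step 3: BADDCDDCD ⇒ D·CD·CB·CB·BA·CB·CB·BA·CB
    A ↦ CD
    B ↦ D
    C ↦ BA
    D ↦ CB

A->CD, B->D, C->BA, D->CB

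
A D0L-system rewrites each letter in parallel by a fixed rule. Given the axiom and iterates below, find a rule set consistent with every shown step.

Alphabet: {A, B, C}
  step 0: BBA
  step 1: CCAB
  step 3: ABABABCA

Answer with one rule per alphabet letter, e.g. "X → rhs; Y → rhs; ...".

A->AB, B->C, C->A

  step 0 ⇒ step 1: BBA ⇒ C·C·AB
    A ↦ AB
    B ↦ C
    C ↦ A  (constrained at step 1)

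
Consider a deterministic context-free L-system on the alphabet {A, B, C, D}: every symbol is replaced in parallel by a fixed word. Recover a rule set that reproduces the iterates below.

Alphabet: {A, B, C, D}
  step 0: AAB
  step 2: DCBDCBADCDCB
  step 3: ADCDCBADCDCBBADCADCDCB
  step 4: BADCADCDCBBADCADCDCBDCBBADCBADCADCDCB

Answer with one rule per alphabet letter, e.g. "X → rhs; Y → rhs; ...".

  step 3 ⇒ step 4: ADCDCBADCDCBBADCADCDCB ⇒ B·A·DC·A·DC·DCB·B·A·DC·A·DC·DCB·DCB·B·A·DC·B·A·DC·A·DC·DCB
    A ↦ B
    B ↦ DCB
    C ↦ DC
    D ↦ A

A->B, B->DCB, C->DC, D->A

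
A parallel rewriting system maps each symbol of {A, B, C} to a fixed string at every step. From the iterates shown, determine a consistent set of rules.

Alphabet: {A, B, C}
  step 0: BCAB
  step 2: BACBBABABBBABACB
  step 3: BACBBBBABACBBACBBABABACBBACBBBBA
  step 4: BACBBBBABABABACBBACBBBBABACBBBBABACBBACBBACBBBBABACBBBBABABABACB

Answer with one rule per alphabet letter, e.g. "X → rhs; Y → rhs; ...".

  step 3 ⇒ step 4: BACBBBBABACBBACBBABABACBBACBBBBA ⇒ BA·CB·BB·BA·BA·BA·BA·CB·BA·CB·BB·BA·BA·CB·BB·BA·BA·CB·BA·CB·BA·CB·BB·BA·BA·CB·BB·BA·BA·BA·BA·CB
    A ↦ CB
    B ↦ BA
    C ↦ BB

A->CB, B->BA, C->BB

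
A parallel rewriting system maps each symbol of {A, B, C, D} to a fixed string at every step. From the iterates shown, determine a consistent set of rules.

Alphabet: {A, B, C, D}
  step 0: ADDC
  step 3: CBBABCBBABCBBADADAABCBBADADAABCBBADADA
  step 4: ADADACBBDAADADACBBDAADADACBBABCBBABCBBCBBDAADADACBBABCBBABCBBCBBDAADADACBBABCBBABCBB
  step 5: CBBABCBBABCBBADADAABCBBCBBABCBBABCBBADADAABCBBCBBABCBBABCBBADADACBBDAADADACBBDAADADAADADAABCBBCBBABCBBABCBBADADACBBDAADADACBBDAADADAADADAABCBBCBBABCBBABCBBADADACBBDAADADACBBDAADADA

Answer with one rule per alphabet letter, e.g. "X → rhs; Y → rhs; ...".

  step 4 ⇒ step 5: ADADACBBDAADADACBBDAADADACBBABCBBABCBBCBBDAADADACBBABCBBABCBBCBBDAADADACBBABCBBABCBB ⇒ CBB·AB·CBB·AB·CBB·A·DA·DA·AB·CBB·CBB·AB·CBB·AB·CBB·A·DA·DA·AB·CBB·CBB·AB·CBB·AB·CBB·A·DA·DA·CBB·DA·A·DA·DA·CBB·DA·A·DA·DA·A·DA·DA·AB·CBB·CBB·AB·CBB·AB·CBB·A·DA·DA·CBB·DA·A·DA·DA·CBB·DA·A·DA·DA·A·DA·DA·AB·CBB·CBB·AB·CBB·AB·CBB·A·DA·DA·CBB·DA·A·DA·DA·CBB·DA·A·DA·DA
    A ↦ CBB
    B ↦ DA
    C ↦ A
    D ↦ AB

A->CBB, B->DA, C->A, D->AB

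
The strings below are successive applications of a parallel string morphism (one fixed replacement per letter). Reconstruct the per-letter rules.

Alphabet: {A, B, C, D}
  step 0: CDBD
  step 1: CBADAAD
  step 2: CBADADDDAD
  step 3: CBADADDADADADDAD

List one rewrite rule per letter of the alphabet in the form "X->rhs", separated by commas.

  step 2 ⇒ step 3: CBADADDDAD ⇒ CB·A·D·AD·D·AD·AD·AD·D·AD
    A ↦ D
    B ↦ A
    C ↦ CB
    D ↦ AD

A->D, B->A, C->CB, D->AD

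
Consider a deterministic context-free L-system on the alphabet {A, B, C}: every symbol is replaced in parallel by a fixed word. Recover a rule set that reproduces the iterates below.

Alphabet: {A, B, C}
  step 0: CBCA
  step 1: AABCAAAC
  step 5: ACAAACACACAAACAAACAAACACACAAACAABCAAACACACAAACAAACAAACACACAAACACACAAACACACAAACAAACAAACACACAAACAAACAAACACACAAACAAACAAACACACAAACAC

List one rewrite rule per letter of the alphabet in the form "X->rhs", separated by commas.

  step 0 ⇒ step 1: CBCA ⇒ AA·BC·AA·AC
    A ↦ AC
    B ↦ BC
    C ↦ AA

A->AC, B->BC, C->AA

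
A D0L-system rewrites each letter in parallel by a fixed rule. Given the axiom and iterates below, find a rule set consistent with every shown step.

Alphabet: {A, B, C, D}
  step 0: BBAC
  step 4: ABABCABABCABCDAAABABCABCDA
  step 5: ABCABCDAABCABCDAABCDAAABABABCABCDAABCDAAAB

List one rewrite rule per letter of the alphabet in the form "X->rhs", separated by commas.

A->AB, B->C, C->DA, D->A

  step 4 ⇒ step 5: ABABCABABCABCDAAABABCABCDA ⇒ AB·C·AB·C·DA·AB·C·AB·C·DA·AB·C·DA·A·AB·AB·AB·C·AB·C·DA·AB·C·DA·A·AB
    A ↦ AB
    B ↦ C
    C ↦ DA
    D ↦ A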